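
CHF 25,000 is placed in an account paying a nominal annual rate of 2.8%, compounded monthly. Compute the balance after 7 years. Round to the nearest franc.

Periodic rate i = 0.028/12 = 0.00233333; n = 7 × 12 = 84 periods.
FV = PV·(1+i)^n = 25,000 × 1.216249 = 30,406.2297

CHF 30,406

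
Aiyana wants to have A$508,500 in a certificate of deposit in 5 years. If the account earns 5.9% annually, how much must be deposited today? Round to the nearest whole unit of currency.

A$381,778

PV = FV·(1+i)^(−n) = 508,500 × 0.750793 = 381,778.2270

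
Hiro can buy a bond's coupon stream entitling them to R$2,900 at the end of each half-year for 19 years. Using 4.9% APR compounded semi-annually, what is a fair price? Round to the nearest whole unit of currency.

R$71,185

i = 0.049/2 = 0.0245 per half-year; n = 19·2 = 38.
PV = 2900 × [1 − (1+0.0245)^(−38)] / 0.0245 = 2900 × 24.546635 = 71,185.2401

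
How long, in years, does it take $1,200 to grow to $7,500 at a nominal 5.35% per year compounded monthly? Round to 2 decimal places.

Periodic rate i = 0.0535/12 = 0.00445833.
(1+i)^n = 7500/1200 = 6.25000, so n = ln 6.25000 / ln 1.00446 = 411.9619 months
= 411.9619/12 years

34.33 years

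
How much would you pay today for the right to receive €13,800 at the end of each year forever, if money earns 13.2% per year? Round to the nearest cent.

PV = PMT / i = 13800 / 0.132 = 104,545.4545

€104,545.45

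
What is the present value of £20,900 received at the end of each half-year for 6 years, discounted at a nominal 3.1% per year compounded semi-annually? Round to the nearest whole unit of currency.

£227,258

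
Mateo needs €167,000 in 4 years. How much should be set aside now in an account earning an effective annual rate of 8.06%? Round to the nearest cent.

PV = FV·(1+i)^(−n) = 167,000 × 0.733399 = 122,477.5861

€122,477.59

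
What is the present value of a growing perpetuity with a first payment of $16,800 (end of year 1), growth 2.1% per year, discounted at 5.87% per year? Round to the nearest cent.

$445,623.34

PV = D₁/(r − g) = 16800/(0.0587 − 0.021) = 445,623.3422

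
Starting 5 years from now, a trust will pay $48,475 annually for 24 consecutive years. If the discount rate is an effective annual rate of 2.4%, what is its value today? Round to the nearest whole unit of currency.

$797,290

PV at t=4 (ordinary 24-year annuity): 48475 × a(24|0.024) = 48475 × 18.084169 = 876,630.0955
PV₀ = 876,630.0955 / (1+0.024)^4 = 876,630.0955 / 1.099512 = 797,290.4272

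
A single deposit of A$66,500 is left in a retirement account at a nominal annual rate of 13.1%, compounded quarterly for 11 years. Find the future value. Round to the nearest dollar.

A$274,543

Periodic rate i = 0.131/4 = 0.03275; n = 11 × 4 = 44 periods.
66,500 × (1+0.03275)^44 = 66,500 × 4.128468 = 274,543.1459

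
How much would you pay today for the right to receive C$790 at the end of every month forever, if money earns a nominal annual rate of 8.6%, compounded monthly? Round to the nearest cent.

C$110,232.56

Periodic rate i = 0.086/12 = 0.00716667.
PV = PMT / i = 790 / 0.00716667 = 110,232.5581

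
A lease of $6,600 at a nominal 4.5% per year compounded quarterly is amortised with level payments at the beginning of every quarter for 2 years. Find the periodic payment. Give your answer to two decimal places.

$857.66

With 4 periods per year: i = 0.01125, n = 8.
PMT = 6600 / ( [1 − (1+0.01125)^(−8)] / 0.01125 × (1+i) ) = 6600 / 7.695339 = 857.6620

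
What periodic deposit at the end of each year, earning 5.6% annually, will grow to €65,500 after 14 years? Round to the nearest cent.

PMT = 65500 / ( [(1+0.056)^14 − 1] / 0.056 ) = 65500 / 20.434749 = 3,205.3244

€3,205.32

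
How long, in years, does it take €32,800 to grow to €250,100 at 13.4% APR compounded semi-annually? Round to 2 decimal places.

Periodic rate i = 0.134/2 = 0.067.
(1+i)^n = 250100/32800 = 7.62500, so n = ln 7.62500 / ln 1.067 = 31.3246 half-years
= 31.3246/2 years

15.66 years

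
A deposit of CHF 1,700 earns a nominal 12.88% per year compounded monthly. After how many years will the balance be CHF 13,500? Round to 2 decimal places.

16.17 years

Periodic rate i = 0.1288/12 = 0.0107333.
n = ln(13500/1700) / ln(1+0.0107333) = ln(7.94118) / 0.010676 = 194.0834 months
= 194.0834/12 years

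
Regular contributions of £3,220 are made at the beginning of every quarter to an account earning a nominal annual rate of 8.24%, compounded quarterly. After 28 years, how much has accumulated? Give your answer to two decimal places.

With 4 periods per year: i = 0.0206, n = 112.
FV = 3220 × [(1+0.0206)^112 − 1] / 0.0206 × (1+i) = 3220 × 436.652456 = 1,406,020.9079
(annuity-due: payments at period start, so ×(1+i).)

£1,406,020.91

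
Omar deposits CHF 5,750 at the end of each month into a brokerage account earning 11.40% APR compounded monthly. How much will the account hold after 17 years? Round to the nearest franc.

CHF 3,559,921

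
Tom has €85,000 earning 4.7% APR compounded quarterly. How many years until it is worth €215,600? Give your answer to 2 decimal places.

19.92 years

Periodic rate i = 0.047/4 = 0.01175.
n = ln(215600/85000) / ln(1+0.01175) = ln(2.53647) / 0.011682 = 79.6793 quarters
= 79.6793/4 years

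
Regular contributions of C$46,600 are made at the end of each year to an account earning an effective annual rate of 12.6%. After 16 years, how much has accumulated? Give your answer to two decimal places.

FV = PMT · [(1+i)^n − 1] / i = 46600 · 45.059567 = 2,099,775.8086

C$2,099,775.81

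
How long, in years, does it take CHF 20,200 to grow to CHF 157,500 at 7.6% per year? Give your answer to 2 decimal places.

28.04 years

n = ln(157500/20200) / ln(1+0.076) = ln(7.79703) / 0.073250 = 28.0373 years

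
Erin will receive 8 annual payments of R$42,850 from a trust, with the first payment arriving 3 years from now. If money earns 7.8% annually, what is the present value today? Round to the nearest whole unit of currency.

R$213,516

PV at t=2 (ordinary 8-year annuity): 42850 × a(8|0.078) = 42850 × 5.790513 = 248,123.4844
PV₀ = 248,123.4844 / (1+0.078)^2 = 248,123.4844 / 1.162084 = 213,515.9631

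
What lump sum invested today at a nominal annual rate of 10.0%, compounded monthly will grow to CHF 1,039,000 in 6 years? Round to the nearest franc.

CHF 571,635

i = 0.1/12 = 0.00833333 per month; n = 6·12 = 72.
PV = 1,039,000 / (1 + 0.00833333)^72 = 1,039,000 / 1.817594 = 571,634.7214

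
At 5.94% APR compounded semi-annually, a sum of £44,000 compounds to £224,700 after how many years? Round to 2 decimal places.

27.86 years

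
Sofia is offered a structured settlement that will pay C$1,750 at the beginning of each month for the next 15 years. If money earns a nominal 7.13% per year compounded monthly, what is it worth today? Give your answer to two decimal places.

C$194,280.42

With 12 periods per year: i = 0.00594167, n = 180.
PV = 1750 × [1 − (1+0.00594167)^(−180)] / 0.00594167 × (1+i) = 1750 × 111.017380 = 194,280.4157
(annuity-due: payments at period start, so ×(1+i).)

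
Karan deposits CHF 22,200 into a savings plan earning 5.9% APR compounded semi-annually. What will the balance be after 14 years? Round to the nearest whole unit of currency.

CHF 50,106

i = 0.059/2 = 0.0295 per half-year; n = 14·2 = 28.
FV = 22,200 × (1 + 0.0295)^28 = 50,106.1231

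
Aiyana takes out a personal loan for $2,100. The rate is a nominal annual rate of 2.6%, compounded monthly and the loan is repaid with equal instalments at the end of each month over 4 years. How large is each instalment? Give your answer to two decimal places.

$46.11

i = 0.026/12 = 0.00216667 per month; n = 4·12 = 48.
PMT = 2100 / ( [1 − (1+0.00216667)^(−48)] / 0.00216667 ) = 2100 / 45.541526 = 46.1118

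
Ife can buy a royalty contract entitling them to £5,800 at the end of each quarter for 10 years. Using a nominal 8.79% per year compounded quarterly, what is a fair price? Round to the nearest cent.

£153,302.39

i = 0.0879/4 = 0.021975 per quarter; n = 10·4 = 40.
PV = 5800 × [1 − (1+0.021975)^(−40)] / 0.021975 = 5800 × 26.431446 = 153,302.3896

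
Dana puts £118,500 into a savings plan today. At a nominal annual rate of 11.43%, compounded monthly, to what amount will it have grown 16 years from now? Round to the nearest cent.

Periodic rate i = 0.1143/12 = 0.009525; n = 16 × 12 = 192 periods.
118,500 × (1+0.009525)^192 = 118,500 × 6.172755 = 731,471.4679

£731,471.47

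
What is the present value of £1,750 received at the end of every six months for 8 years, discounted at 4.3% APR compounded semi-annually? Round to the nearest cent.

i = 0.043/2 = 0.0215 per half-year; n = 8·2 = 16.
Annuity factor a(16|0.0215) = 13.417754; PV = 1750 × 13.417754 = 23,481.0699

£23,481.07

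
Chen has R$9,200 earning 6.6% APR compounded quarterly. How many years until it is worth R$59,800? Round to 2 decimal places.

28.59 years

Periodic rate i = 0.066/4 = 0.0165.
n = ln(59800/9200) / ln(1+0.0165) = ln(6.50000) / 0.016365 = 114.3759 quarters
= 114.3759/4 years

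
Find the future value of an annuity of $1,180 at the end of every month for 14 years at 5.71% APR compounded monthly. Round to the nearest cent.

i = 0.0571/12 = 0.00475833 per month; n = 14·12 = 168.
FV = PMT · [(1+i)^n − 1] / i = 1180 · 256.390853 = 302,541.2061

$302,541.21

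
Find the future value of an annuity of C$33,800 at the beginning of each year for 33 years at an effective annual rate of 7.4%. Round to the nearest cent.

Accumulation factor s(33|0.074) × (1+i) = 138.564863; FV = 33800 × 138.564863 = 4,683,492.3575
Payments are at the start of each period, so multiply by (1+i).

C$4,683,492.36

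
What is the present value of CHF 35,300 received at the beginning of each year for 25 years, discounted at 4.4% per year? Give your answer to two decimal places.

CHF 552,135.86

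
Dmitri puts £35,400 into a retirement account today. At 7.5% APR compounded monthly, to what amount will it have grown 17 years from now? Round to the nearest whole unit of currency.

£126,184

Periodic rate i = 0.075/12 = 0.00625; n = 17 × 12 = 204 periods.
FV = 35,400 × (1 + 0.00625)^204 = 126,184.3546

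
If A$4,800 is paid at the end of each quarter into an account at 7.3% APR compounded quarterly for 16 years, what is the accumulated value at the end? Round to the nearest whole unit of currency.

Periodic rate i = 0.073/4 = 0.01825; n = 16 × 4 = 64 periods.
Accumulation factor s(64|0.01825) = 119.554669; FV = 4800 × 119.554669 = 573,862.4089

A$573,862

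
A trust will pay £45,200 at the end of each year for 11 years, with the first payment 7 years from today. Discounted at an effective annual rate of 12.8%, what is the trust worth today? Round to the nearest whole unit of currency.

£125,855

Value one period before first payment (t=6): 45200 × [1 − (1+0.128)^(−11)] / 0.128 = 45200 × 5.735723 = 259,254.6647
Discount back 6 years: 259,254.6647 × (1+0.128)^(−6) = 259,254.6647 × 0.485451 = 125,855.4368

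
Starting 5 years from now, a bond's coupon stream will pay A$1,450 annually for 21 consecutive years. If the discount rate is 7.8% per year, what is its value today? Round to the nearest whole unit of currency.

A$10,923

PV at t=4 (ordinary 21-year annuity): 1450 × a(21|0.078) = 1450 × 10.172553 = 14,750.2016
Discount back 4 years: 14,750.2016 × (1+0.078)^(−4) = 14,750.2016 × 0.740500 = 10,922.5216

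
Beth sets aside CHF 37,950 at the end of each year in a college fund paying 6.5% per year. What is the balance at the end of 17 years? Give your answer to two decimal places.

FV = 37950 × [(1+0.065)^17 − 1] / 0.065 = 37950 × 29.493021 = 1,119,260.1473

CHF 1,119,260.15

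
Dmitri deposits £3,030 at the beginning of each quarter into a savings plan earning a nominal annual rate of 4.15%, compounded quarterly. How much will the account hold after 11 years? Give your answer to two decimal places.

£169,620.18

Periodic rate i = 0.0415/4 = 0.010375; n = 11 × 4 = 44 periods.
FV = PMT · [(1+i)^n − 1] / i × (1+i) = 3030 · 55.980258 = 169,620.1829
Payments are at the start of each period, so multiply by (1+i).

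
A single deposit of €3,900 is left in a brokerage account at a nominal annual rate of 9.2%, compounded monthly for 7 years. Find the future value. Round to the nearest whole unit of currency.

€7,408

With 12 periods per year: i = 0.00766667, n = 84.
3,900 × (1+0.00766667)^84 = 3,900 × 1.899411 = 7,407.7032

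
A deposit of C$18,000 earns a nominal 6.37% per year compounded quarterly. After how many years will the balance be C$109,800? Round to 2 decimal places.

Periodic rate i = 0.0637/4 = 0.015925.
n = ln(109800/18000) / ln(1+0.015925) = ln(6.10000) / 0.015800 = 114.4521 quarters
= 114.4521/4 years

28.61 years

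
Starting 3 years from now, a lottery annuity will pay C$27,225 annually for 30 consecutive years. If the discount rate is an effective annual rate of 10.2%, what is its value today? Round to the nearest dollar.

C$207,861

Value one period before first payment (t=2): 27225 × [1 − (1+0.102)^(−30)] / 0.102 = 27225 × 9.271872 = 252,426.7186
Discount back 2 years: 252,426.7186 × (1+0.102)^(−2) = 252,426.7186 × 0.823449 = 207,860.5790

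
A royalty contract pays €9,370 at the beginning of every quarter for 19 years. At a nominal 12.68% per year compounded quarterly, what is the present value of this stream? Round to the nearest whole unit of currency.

€276,498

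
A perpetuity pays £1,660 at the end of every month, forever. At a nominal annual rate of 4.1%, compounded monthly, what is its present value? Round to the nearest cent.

£485,853.66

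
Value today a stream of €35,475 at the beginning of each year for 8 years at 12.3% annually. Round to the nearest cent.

PV = 35475 × [1 − (1+0.123)^(−8)] / 0.123 × (1+i) = 35475 × 5.520668 = 195,845.7031
(annuity-due: payments at period start, so ×(1+i).)

€195,845.70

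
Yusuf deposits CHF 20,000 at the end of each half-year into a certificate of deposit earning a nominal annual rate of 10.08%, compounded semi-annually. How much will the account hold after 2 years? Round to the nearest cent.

With 2 periods per year: i = 0.0504, n = 4.
FV = 20000 × [(1+0.0504)^4 − 1] / 0.0504 = 20000 × 4.312689 = 86,253.7733

CHF 86,253.77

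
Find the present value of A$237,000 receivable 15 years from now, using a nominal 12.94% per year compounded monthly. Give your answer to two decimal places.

A$34,379.17

With 12 periods per year: i = 0.0107833, n = 180.
PV = 237,000 / (1 + 0.0107833)^180 = 237,000 / 6.893710 = 34,379.1658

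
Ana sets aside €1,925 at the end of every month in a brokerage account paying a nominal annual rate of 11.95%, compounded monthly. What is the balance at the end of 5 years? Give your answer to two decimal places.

€157,003.72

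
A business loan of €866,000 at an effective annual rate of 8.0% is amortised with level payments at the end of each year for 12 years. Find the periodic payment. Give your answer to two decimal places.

Annuity-PV factor = 7.536078; PMT = 866000 / 7.536078 = 114,913.8847

€114,913.88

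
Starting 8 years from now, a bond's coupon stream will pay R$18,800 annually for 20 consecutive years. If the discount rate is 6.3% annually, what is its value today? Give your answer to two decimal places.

R$137,238.93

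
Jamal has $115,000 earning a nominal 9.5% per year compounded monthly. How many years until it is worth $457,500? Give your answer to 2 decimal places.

14.59 years

Periodic rate i = 0.095/12 = 0.00791667.
n = ln(457500/115000) / ln(1+0.00791667) = ln(3.97826) / 0.007885 = 175.1120 months
= 175.1120/12 years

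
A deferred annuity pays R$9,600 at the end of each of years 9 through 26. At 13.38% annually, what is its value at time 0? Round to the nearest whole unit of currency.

PV at t=8 (ordinary 18-year annuity): 9600 × a(18|0.1338) = 9600 × 6.694213 = 64,264.4448
PV₀ = 64,264.4448 / (1+0.1338)^8 = 64,264.4448 / 2.730811 = 23,533.0999

R$23,533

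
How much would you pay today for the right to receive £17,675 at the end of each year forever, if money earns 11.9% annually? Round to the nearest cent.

PV = C/r = 17675/0.119 = 148,529.4118

£148,529.41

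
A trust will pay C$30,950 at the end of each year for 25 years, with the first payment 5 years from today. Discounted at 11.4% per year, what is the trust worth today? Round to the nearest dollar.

C$164,425

Value one period before first payment (t=4): 30950 × [1 − (1+0.114)^(−25)] / 0.114 = 30950 × 8.181776 = 253,225.9608
PV₀ = 253,225.9608 / (1+0.114)^4 = 253,225.9608 / 1.540071 = 164,424.8538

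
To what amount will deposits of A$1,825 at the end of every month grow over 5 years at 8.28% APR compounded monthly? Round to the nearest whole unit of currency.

i = 0.0828/12 = 0.0069 per month; n = 5·12 = 60.
FV = 1825 × [(1+0.0069)^60 − 1] / 0.0069 = 1825 × 74.015613 = 135,078.4938

A$135,078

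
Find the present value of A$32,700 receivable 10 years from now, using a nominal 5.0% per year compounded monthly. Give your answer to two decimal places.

With 12 periods per year: i = 0.00416667, n = 120.
PV = FV·(1+i)^(−n) = 32,700 × 0.607161 = 19,854.1660

A$19,854.17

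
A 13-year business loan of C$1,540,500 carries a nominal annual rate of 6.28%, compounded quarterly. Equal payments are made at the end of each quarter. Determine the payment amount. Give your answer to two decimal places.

i = 0.0628/4 = 0.0157 per quarter; n = 13·4 = 52.
PMT = 1.5405e+06 / ( [1 − (1+0.0157)^(−52)] / 0.0157 ) = 1.5405e+06 / 35.360990 = 43,564.9571

C$43,564.96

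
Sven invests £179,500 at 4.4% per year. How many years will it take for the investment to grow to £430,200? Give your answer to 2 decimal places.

20.30 years

(1+i)^n = 430200/179500 = 2.39666, so n = ln 2.39666 / ln 1.044 = 20.2992 years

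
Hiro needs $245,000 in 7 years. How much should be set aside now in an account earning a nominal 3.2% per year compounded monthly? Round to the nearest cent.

With 12 periods per year: i = 0.00266667, n = 84.
PV = 245,000 / (1 + 0.00266667)^84 = 245,000 / 1.250698 = 195,890.6014

$195,890.60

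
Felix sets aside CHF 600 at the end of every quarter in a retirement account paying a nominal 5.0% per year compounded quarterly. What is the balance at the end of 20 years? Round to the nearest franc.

CHF 81,671

Periodic rate i = 0.05/4 = 0.0125; n = 20 × 4 = 80 periods.
FV = 600 × [(1+0.0125)^80 − 1] / 0.0125 = 600 × 136.118795 = 81,671.2772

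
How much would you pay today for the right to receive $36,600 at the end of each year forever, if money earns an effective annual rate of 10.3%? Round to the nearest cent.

$355,339.81

PV = PMT / i = 36600 / 0.103 = 355,339.8058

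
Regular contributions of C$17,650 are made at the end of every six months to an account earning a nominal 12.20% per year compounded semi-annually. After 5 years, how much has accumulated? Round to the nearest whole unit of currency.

i = 0.122/2 = 0.061 per half-year; n = 5·2 = 10.
FV = PMT · [(1+i)^n − 1] / i = 17650 · 13.242859 = 233,736.4588

C$233,736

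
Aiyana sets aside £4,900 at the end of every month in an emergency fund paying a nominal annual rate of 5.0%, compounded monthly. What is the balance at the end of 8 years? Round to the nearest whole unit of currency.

£576,929

With 12 periods per year: i = 0.00416667, n = 96.
FV = 4900 × [(1+0.00416667)^96 − 1] / 0.00416667 = 4900 × 117.740512 = 576,928.5103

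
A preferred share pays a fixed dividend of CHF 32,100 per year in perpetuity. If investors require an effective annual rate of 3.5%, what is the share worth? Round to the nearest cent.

PV = PMT / i = 32100 / 0.035 = 917,142.8571

CHF 917,142.86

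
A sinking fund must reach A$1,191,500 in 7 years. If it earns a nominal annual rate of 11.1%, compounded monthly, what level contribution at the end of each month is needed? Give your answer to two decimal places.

Periodic rate i = 0.111/12 = 0.00925; n = 7 × 12 = 84 periods.
FV-annuity factor = 126.181996; PMT = 1.1915e+06 / 126.181996 = 9,442.7100

A$9,442.71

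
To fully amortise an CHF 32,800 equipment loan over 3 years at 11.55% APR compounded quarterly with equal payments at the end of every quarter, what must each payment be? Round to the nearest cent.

CHF 3,273.07

With 4 periods per year: i = 0.028875, n = 12.
Annuity-PV factor = 10.021184; PMT = 32800 / 10.021184 = 3,273.0664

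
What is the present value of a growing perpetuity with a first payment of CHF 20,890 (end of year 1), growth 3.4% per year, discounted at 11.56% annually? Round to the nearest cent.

PV = PMT / (i − g) = 20890 / (0.1156 − 0.034) = 20890 / 0.081600 = 256,004.9020

CHF 256,004.90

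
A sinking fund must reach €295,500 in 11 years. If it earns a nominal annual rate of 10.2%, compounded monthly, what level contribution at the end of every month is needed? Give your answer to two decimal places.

i = 0.102/12 = 0.0085 per month; n = 11·12 = 132.
PMT = 295500 / ( [(1+0.0085)^132 − 1] / 0.0085 ) = 295500 / 241.936818 = 1,221.3933

€1,221.39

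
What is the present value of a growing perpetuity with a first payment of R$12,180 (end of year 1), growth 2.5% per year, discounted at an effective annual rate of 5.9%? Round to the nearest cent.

R$358,235.29

PV = D₁/(r − g) = 12180/(0.059 − 0.025) = 358,235.2941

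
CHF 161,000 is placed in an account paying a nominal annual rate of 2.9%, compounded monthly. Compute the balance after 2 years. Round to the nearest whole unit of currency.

CHF 170,602

Periodic rate i = 0.029/12 = 0.00241667; n = 2 × 12 = 24 periods.
161,000 × (1+0.00241667)^24 = 161,000 × 1.059641 = 170,602.1768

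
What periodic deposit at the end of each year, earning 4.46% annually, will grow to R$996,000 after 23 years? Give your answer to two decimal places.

R$25,706.37

FV-annuity factor = 38.745258; PMT = 996000 / 38.745258 = 25,706.3718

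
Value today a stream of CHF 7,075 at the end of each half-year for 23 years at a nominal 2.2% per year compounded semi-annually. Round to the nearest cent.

i = 0.022/2 = 0.011 per half-year; n = 23·2 = 46.
Annuity factor a(46|0.011) = 35.948150; PV = 7075 × 35.948150 = 254,333.1625

CHF 254,333.16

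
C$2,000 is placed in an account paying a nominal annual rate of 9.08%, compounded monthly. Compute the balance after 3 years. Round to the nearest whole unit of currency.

C$2,624

Periodic rate i = 0.0908/12 = 0.00756667; n = 3 × 12 = 36 periods.
2,000 × (1+0.00756667)^36 = 2,000 × 1.311766 = 2,623.5327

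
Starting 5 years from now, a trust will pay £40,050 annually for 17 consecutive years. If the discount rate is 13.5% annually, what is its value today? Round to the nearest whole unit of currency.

£158,000

Value one period before first payment (t=4): 40050 × [1 − (1+0.135)^(−17)] / 0.135 = 40050 × 6.546936 = 262,204.7756
Discount back 4 years: 262,204.7756 × (1+0.135)^(−4) = 262,204.7756 × 0.602583 = 158,000.0234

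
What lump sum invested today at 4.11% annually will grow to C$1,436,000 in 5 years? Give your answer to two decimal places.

Discount factor = (1+0.0411)^(−5) = 0.817594; PV = 1,436,000 × 0.817594 = 1,174,065.1784

C$1,174,065.18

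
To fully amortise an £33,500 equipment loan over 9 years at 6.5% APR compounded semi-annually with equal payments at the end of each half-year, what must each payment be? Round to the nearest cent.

£2,487.51

i = 0.065/2 = 0.0325 per half-year; n = 9·2 = 18.
Annuity-PV factor = 13.467261; PMT = 33500 / 13.467261 = 2,487.5140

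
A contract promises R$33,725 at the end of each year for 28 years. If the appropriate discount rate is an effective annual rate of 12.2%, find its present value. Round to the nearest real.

PV = 33725 × [1 − (1+0.122)^(−28)] / 0.122 = 33725 × 7.870254 = 265,424.3042

R$265,424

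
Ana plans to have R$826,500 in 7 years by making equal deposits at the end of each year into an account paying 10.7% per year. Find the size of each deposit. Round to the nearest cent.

R$85,263.81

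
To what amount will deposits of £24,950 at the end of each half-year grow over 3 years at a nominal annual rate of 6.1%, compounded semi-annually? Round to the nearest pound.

Periodic rate i = 0.061/2 = 0.0305; n = 3 × 2 = 6 periods.
FV = 24950 × [(1+0.0305)^6 − 1] / 0.0305 = 24950 × 6.476536 = 161,589.5684

£161,590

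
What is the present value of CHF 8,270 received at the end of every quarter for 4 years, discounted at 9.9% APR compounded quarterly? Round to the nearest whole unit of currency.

CHF 108,175

Periodic rate i = 0.099/4 = 0.02475; n = 4 × 4 = 16 periods.
PV = 8270 × [1 − (1+0.02475)^(−16)] / 0.02475 = 8270 × 13.080438 = 108,175.2182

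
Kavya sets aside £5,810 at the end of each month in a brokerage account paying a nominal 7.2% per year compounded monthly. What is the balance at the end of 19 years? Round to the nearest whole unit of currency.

With 12 periods per year: i = 0.006, n = 228.
FV = PMT · [(1+i)^n − 1] / i = 5810 · 485.244400 = 2,819,269.9656

£2,819,270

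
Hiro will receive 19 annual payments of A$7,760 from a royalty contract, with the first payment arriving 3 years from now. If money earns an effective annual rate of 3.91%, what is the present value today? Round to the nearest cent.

PV at t=2 (ordinary 19-year annuity): 7760 × a(19|0.0391) = 7760 × 13.234921 = 102,702.9871
Discount back 2 years: 102,702.9871 × (1+0.0391)^(−2) = 102,702.9871 × 0.926158 = 95,119.2430

A$95,119.24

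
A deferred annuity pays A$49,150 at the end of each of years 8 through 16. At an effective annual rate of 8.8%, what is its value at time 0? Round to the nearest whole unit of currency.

Value one period before first payment (t=7): 49150 × [1 − (1+0.088)^(−9)] / 0.088 = 49150 × 6.044302 = 297,077.4557
Discount back 7 years: 297,077.4557 × (1+0.088)^(−7) = 297,077.4557 × 0.554112 = 164,614.2502

A$164,614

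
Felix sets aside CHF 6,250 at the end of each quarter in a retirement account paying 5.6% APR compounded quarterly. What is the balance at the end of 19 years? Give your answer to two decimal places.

i = 0.056/4 = 0.014 per quarter; n = 19·4 = 76.
FV = 6250 × [(1+0.014)^76 − 1] / 0.014 = 6250 × 134.045272 = 837,782.9487

CHF 837,782.95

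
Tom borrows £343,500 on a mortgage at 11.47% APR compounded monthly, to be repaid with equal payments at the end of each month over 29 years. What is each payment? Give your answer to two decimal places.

i = 0.1147/12 = 0.00955833 per month; n = 29·12 = 348.
Annuity-PV factor = 100.802324; PMT = 343500 / 100.802324 = 3,407.6595

£3,407.66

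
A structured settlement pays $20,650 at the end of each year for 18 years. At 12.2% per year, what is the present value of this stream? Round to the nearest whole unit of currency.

PV = 20650 × [1 − (1+0.122)^(−18)] / 0.122 = 20650 × 7.164510 = 147,947.1251

$147,947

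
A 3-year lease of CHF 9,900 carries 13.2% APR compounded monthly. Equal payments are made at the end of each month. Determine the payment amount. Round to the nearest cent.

With 12 periods per year: i = 0.011, n = 36.
PMT = 9900 / ( [1 − (1+0.011)^(−36)] / 0.011 ) = 9900 / 29.594235 = 334.5246

CHF 334.52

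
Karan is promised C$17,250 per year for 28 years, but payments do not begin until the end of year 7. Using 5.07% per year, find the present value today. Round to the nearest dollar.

PV at t=6 (ordinary 28-year annuity): 17250 × a(28|0.0507) = 17250 × 14.785451 = 255,049.0366
PV₀ = 255,049.0366 / (1+0.0507)^6 = 255,049.0366 / 1.345465 = 189,562.0051

C$189,562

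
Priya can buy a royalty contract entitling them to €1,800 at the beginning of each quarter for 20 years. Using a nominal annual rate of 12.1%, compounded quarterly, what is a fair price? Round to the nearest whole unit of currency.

With 4 periods per year: i = 0.03025, n = 80.
Annuity factor a(80|0.03025) × (1+i) = 30.918735; PV = 1800 × 30.918735 = 55,653.7231
(annuity-due: payments at period start, so ×(1+i).)

€55,654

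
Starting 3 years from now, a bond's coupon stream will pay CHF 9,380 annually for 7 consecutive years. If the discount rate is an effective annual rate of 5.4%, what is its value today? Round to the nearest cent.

CHF 48,156.72

PV at t=2 (ordinary 7-year annuity): 9380 × a(7|0.054) = 9380 × 5.703420 = 53,498.0755
PV₀ = 53,498.0755 / (1+0.054)^2 = 53,498.0755 / 1.110916 = 48,156.7243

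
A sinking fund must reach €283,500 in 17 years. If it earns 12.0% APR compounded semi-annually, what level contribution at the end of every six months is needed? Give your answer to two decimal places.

€2,721.15

With 2 periods per year: i = 0.06, n = 34.
FV-annuity factor = 104.183755; PMT = 283500 / 104.183755 = 2,721.1536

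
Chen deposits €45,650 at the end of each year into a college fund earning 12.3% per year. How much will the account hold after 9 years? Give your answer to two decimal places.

€683,135.74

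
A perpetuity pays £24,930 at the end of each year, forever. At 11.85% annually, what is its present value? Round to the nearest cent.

PV = C/r = 24930/0.1185 = 210,379.7468

£210,379.75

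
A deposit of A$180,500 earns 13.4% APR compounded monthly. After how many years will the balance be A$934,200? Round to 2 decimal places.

12.34 years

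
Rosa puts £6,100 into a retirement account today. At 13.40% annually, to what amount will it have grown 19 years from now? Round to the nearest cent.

£66,523.93

6,100 × (1+0.134)^19 = 6,100 × 10.905562 = 66,523.9260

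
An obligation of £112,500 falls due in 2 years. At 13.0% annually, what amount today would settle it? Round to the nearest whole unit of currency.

PV = FV·(1+i)^(−n) = 112,500 × 0.783147 = 88,104.0019

£88,104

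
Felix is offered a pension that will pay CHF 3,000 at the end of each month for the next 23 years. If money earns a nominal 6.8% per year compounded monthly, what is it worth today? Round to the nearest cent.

CHF 418,117.12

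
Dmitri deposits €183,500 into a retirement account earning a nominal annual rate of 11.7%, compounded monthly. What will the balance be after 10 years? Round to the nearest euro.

€587,895

i = 0.117/12 = 0.00975 per month; n = 10·12 = 120.
FV = PV·(1+i)^n = 183,500 × 3.203785 = 587,894.6251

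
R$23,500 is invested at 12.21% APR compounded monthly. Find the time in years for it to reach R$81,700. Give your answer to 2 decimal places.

Periodic rate i = 0.1221/12 = 0.010175.
n = ln(81700/23500) / ln(1+0.010175) = ln(3.47660) / 0.010124 = 123.0842 months
= 123.0842/12 years

10.26 years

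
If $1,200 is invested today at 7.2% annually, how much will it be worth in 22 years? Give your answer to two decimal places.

$5,539.45

FV = PV·(1+i)^n = 1,200 × 4.616207 = 5,539.4484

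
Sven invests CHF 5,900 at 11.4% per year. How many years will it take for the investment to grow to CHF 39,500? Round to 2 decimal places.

(1+i)^n = 39500/5900 = 6.69492, so n = ln 6.69492 / ln 1.114 = 17.6121 years

17.61 years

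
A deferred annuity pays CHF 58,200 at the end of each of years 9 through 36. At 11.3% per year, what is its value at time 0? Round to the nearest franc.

PV at t=8 (ordinary 28-year annuity): 58200 × a(28|0.113) = 58200 × 8.407929 = 489,341.4772
PV₀ = 489,341.4772 / (1+0.113)^8 = 489,341.4772 / 2.354840 = 207,802.4741

CHF 207,802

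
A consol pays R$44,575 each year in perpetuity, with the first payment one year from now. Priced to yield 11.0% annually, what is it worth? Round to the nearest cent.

R$405,227.27

PV = PMT / i = 44575 / 0.11 = 405,227.2727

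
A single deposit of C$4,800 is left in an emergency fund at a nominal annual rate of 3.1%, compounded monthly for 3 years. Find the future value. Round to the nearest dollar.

C$5,267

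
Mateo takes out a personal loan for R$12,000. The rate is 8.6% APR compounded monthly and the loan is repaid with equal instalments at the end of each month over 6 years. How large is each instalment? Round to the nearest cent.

Periodic rate i = 0.086/12 = 0.00716667; n = 6 × 12 = 72 periods.
PMT = 12000 / ( [1 − (1+0.00716667)^(−72)] / 0.00716667 ) = 12000 / 56.092628 = 213.9319

R$213.93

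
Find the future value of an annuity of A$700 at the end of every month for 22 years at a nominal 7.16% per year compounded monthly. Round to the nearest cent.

A$446,882.90

i = 0.0716/12 = 0.00596667 per month; n = 22·12 = 264.
Accumulation factor s(264|0.00596667) = 638.404149; FV = 700 × 638.404149 = 446,882.9044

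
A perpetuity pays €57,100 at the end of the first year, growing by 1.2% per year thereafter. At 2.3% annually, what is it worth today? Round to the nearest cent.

€5,190,909.09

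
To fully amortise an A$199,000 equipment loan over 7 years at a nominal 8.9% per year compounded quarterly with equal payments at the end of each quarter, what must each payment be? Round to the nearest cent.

i = 0.089/4 = 0.02225 per quarter; n = 7·4 = 28.
PMT = 199000 / ( [1 − (1+0.02225)^(−28)] / 0.02225 ) = 199000 / 20.673772 = 9,625.7231

A$9,625.72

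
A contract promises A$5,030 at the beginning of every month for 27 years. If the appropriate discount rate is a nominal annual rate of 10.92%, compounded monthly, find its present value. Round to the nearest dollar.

A$528,144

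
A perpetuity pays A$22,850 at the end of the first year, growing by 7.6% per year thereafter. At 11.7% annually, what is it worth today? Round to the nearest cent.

A$557,317.07

PV = D₁/(r − g) = 22850/(0.117 − 0.076) = 557,317.0732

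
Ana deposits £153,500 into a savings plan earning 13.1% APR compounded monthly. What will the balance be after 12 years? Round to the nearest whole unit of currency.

£733,027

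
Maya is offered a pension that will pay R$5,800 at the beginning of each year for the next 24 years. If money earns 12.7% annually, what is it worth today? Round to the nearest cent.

R$48,549.35

PV = PMT · [1 − (1+i)^(−n)] / i × (1+i) = 5800 · 8.370577 = 48,549.3495
(Beginning-of-period payments → annuity-due factor ×(1+i).)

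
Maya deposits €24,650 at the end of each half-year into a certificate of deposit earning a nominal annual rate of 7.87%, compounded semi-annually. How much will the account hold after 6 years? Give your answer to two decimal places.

€369,008.10

Periodic rate i = 0.0787/2 = 0.03935; n = 6 × 2 = 12 periods.
Accumulation factor s(12|0.03935) = 14.969903; FV = 24650 × 14.969903 = 369,008.0993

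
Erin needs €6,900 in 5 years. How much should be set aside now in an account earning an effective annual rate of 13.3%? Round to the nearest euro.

PV = FV·(1+i)^(−n) = 6,900 × 0.535612 = 3,695.7241

€3,696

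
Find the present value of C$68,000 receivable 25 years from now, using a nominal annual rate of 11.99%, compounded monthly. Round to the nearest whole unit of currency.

i = 0.1199/12 = 0.00999167 per month; n = 25·12 = 300.
Discount factor = (1+0.00999167)^(−300) = 0.050660; PV = 68,000 × 0.050660 = 3,444.8615

C$3,445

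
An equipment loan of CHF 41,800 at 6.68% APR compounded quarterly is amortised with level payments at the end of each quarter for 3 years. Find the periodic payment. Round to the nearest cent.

CHF 3,872.92

i = 0.0668/4 = 0.0167 per quarter; n = 3·4 = 12.
Annuity-PV factor = 10.792883; PMT = 41800 / 10.792883 = 3,872.9226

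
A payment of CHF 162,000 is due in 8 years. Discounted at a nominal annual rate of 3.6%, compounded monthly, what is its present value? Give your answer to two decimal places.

With 12 periods per year: i = 0.003, n = 96.
PV = FV·(1+i)^(−n) = 162,000 × 0.750085 = 121,513.7558

CHF 121,513.76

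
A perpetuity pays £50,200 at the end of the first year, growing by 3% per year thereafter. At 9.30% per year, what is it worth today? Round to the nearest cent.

£796,825.40

PV = PMT / (i − g) = 50200 / (0.093 − 0.03) = 50200 / 0.063000 = 796,825.3968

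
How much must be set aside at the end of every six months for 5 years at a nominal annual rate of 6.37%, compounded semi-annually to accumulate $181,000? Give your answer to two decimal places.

i = 0.0637/2 = 0.03185 per half-year; n = 5·2 = 10.
PMT = 181000 / ( [(1+0.03185)^10 − 1] / 0.03185 ) = 181000 / 11.562032 = 15,654.6877

$15,654.69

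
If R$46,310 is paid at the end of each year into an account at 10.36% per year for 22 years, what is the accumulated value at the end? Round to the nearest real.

R$3,462,952

FV = 46310 × [(1+0.1036)^22 − 1] / 0.1036 = 46310 × 74.777622 = 3,462,951.6557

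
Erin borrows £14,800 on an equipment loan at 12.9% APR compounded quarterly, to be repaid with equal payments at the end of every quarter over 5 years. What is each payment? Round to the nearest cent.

£1,015.60

With 4 periods per year: i = 0.03225, n = 20.
PMT = 14800 / ( [1 − (1+0.03225)^(−20)] / 0.03225 ) = 14800 / 14.572648 = 1,015.6013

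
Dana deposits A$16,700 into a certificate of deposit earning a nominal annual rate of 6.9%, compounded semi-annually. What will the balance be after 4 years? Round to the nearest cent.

A$21,905.87

Periodic rate i = 0.069/2 = 0.0345; n = 4 × 2 = 8 periods.
FV = PV·(1+i)^n = 16,700 × 1.311729 = 21,905.8662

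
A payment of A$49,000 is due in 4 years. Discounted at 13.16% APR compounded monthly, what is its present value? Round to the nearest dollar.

A$29,029

With 12 periods per year: i = 0.0109667, n = 48.
PV = 49,000 / (1 + 0.0109667)^48 = 49,000 / 1.687983 = 29,028.7232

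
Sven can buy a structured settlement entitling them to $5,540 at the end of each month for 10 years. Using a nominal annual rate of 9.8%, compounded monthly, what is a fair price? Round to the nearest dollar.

$422,753

Periodic rate i = 0.098/12 = 0.00816667; n = 10 × 12 = 120 periods.
PV = 5540 × [1 − (1+0.00816667)^(−120)] / 0.00816667 = 5540 × 76.309247 = 422,753.2270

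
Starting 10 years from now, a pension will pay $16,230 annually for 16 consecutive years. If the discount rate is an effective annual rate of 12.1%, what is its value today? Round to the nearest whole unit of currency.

$40,266

PV at t=9 (ordinary 16-year annuity): 16230 × a(16|0.121) = 16230 × 6.935463 = 112,562.5690
PV₀ = 112,562.5690 / (1+0.121)^9 = 112,562.5690 / 2.795442 = 40,266.4630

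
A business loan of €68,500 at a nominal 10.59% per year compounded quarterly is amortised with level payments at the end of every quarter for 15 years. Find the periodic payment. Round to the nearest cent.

Periodic rate i = 0.1059/4 = 0.026475; n = 15 × 4 = 60 periods.
PMT = 68500 / ( [1 − (1+0.026475)^(−60)] / 0.026475 ) = 68500 / 29.896285 = 2,291.2546

€2,291.25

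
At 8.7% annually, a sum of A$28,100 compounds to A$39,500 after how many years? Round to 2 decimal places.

(1+i)^n = 39500/28100 = 1.40569, so n = ln 1.40569 / ln 1.087 = 4.0820 years

4.08 years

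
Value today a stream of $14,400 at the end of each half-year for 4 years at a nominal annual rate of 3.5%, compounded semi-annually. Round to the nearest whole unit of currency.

With 2 periods per year: i = 0.0175, n = 8.
PV = 14400 × [1 − (1+0.0175)^(−8)] / 0.0175 = 14400 × 7.405053 = 106,632.7627

$106,633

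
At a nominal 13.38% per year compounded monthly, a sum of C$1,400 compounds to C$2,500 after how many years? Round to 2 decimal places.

Periodic rate i = 0.1338/12 = 0.01115.
(1+i)^n = 2500/1400 = 1.78571, so n = ln 1.78571 / ln 1.01115 = 52.2910 months
= 52.2910/12 years

4.36 years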